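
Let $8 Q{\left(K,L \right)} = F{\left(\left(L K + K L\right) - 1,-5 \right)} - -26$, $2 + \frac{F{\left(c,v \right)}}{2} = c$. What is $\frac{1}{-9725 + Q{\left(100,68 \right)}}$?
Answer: $- \frac{2}{12645} \approx -0.00015817$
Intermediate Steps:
$F{\left(c,v \right)} = -4 + 2 c$
$Q{\left(K,L \right)} = \frac{5}{2} + \frac{K L}{2}$ ($Q{\left(K,L \right)} = \frac{\left(-4 + 2 \left(\left(L K + K L\right) - 1\right)\right) - -26}{8} = \frac{\left(-4 + 2 \left(\left(K L + K L\right) - 1\right)\right) + 26}{8} = \frac{\left(-4 + 2 \left(2 K L - 1\right)\right) + 26}{8} = \frac{\left(-4 + 2 \left(-1 + 2 K L\right)\right) + 26}{8} = \frac{\left(-4 + \left(-2 + 4 K L\right)\right) + 26}{8} = \frac{\left(-6 + 4 K L\right) + 26}{8} = \frac{20 + 4 K L}{8} = \frac{5}{2} + \frac{K L}{2}$)
$\frac{1}{-9725 + Q{\left(100,68 \right)}} = \frac{1}{-9725 + \left(\frac{5}{2} + \frac{1}{2} \cdot 100 \cdot 68\right)} = \frac{1}{-9725 + \left(\frac{5}{2} + 3400\right)} = \frac{1}{-9725 + \frac{6805}{2}} = \frac{1}{- \frac{12645}{2}} = - \frac{2}{12645}$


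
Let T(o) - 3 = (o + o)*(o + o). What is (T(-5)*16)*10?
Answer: 16480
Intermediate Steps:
T(o) = 3 + 4*o² (T(o) = 3 + (o + o)*(o + o) = 3 + (2*o)*(2*o) = 3 + 4*o²)
(T(-5)*16)*10 = ((3 + 4*(-5)²)*16)*10 = ((3 + 4*25)*16)*10 = ((3 + 100)*16)*10 = (103*16)*10 = 1648*10 = 16480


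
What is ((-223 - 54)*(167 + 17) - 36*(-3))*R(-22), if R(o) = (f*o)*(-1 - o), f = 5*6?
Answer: 704919600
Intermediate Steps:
f = 30
R(o) = 30*o*(-1 - o) (R(o) = (30*o)*(-1 - o) = 30*o*(-1 - o))
((-223 - 54)*(167 + 17) - 36*(-3))*R(-22) = ((-223 - 54)*(167 + 17) - 36*(-3))*(-30*(-22)*(1 - 22)) = (-277*184 + 108)*(-30*(-22)*(-21)) = (-50968 + 108)*(-13860) = -50860*(-13860) = 704919600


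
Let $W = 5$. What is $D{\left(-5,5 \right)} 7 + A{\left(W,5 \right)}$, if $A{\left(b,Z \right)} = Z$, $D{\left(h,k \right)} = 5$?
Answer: $40$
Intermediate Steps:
$D{\left(-5,5 \right)} 7 + A{\left(W,5 \right)} = 5 \cdot 7 + 5 = 35 + 5 = 40$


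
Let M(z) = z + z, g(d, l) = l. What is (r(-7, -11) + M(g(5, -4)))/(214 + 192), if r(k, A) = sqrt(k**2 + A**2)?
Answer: -4/203 + sqrt(170)/406 ≈ 0.012410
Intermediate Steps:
M(z) = 2*z
r(k, A) = sqrt(A**2 + k**2)
(r(-7, -11) + M(g(5, -4)))/(214 + 192) = (sqrt((-11)**2 + (-7)**2) + 2*(-4))/(214 + 192) = (sqrt(121 + 49) - 8)/406 = (sqrt(170) - 8)*(1/406) = (-8 + sqrt(170))*(1/406) = -4/203 + sqrt(170)/406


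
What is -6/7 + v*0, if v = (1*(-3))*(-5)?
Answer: -6/7 ≈ -0.85714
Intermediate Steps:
v = 15 (v = -3*(-5) = 15)
-6/7 + v*0 = -6/7 + 15*0 = -6*⅐ + 0 = -6/7 + 0 = -6/7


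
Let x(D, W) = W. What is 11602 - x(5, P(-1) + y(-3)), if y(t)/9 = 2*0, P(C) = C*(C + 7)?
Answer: 11608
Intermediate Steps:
P(C) = C*(7 + C)
y(t) = 0 (y(t) = 9*(2*0) = 9*0 = 0)
11602 - x(5, P(-1) + y(-3)) = 11602 - (-(7 - 1) + 0) = 11602 - (-1*6 + 0) = 11602 - (-6 + 0) = 11602 - 1*(-6) = 11602 + 6 = 11608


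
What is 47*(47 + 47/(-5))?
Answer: 8836/5 ≈ 1767.2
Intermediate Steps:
47*(47 + 47/(-5)) = 47*(47 + 47*(-⅕)) = 47*(47 - 47/5) = 47*(188/5) = 8836/5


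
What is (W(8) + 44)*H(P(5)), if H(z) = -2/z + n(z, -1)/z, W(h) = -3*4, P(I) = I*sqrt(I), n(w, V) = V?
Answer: -96*sqrt(5)/25 ≈ -8.5865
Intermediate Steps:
P(I) = I**(3/2)
W(h) = -12
H(z) = -3/z (H(z) = -2/z - 1/z = -3/z)
(W(8) + 44)*H(P(5)) = (-12 + 44)*(-3*sqrt(5)/25) = 32*(-3*sqrt(5)/25) = -96*sqrt(5)/25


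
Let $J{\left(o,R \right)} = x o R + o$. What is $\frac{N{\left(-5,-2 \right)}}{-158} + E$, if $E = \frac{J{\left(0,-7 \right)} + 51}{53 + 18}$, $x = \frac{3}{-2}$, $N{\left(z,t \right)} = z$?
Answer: $\frac{8413}{11218} \approx 0.74996$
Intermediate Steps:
$x = - \frac{3}{2}$ ($x = 3 \left(- \frac{1}{2}\right) = - \frac{3}{2} \approx -1.5$)
$J{\left(o,R \right)} = o - \frac{3 R o}{2}$ ($J{\left(o,R \right)} = - \frac{3 o}{2} R + o = - \frac{3 R o}{2} + o = o - \frac{3 R o}{2}$)
$E = \frac{51}{71}$ ($E = \frac{\frac{1}{2} \cdot 0 \left(2 - -21\right) + 51}{53 + 18} = \frac{\frac{1}{2} \cdot 0 \left(2 + 21\right) + 51}{71} = \left(\frac{1}{2} \cdot 0 \cdot 23 + 51\right) \frac{1}{71} = \left(0 + 51\right) \frac{1}{71} = 51 \cdot \frac{1}{71} = \frac{51}{71} \approx 0.71831$)
$\frac{N{\left(-5,-2 \right)}}{-158} + E = - \frac{5}{-158} + \frac{51}{71} = \left(-5\right) \left(- \frac{1}{158}\right) + \frac{51}{71} = \frac{5}{158} + \frac{51}{71} = \frac{8413}{11218}$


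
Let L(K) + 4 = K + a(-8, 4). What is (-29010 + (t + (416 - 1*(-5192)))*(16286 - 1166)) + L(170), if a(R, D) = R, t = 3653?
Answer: 139997468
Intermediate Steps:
L(K) = -12 + K (L(K) = -4 + (K - 8) = -4 + (-8 + K) = -12 + K)
(-29010 + (t + (416 - 1*(-5192)))*(16286 - 1166)) + L(170) = (-29010 + (3653 + (416 - 1*(-5192)))*(16286 - 1166)) + (-12 + 170) = (-29010 + (3653 + (416 + 5192))*15120) + 158 = (-29010 + (3653 + 5608)*15120) + 158 = (-29010 + 9261*15120) + 158 = (-29010 + 140026320) + 158 = 139997310 + 158 = 139997468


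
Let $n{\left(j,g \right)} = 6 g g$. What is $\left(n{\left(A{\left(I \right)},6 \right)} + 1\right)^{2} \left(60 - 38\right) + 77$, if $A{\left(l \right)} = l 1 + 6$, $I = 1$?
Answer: $1036035$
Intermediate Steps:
$A{\left(l \right)} = 6 + l$ ($A{\left(l \right)} = l + 6 = 6 + l$)
$n{\left(j,g \right)} = 6 g^{2}$
$\left(n{\left(A{\left(I \right)},6 \right)} + 1\right)^{2} \left(60 - 38\right) + 77 = \left(6 \cdot 6^{2} + 1\right)^{2} \left(60 - 38\right) + 77 = \left(6 \cdot 36 + 1\right)^{2} \cdot 22 + 77 = \left(216 + 1\right)^{2} \cdot 22 + 77 = 217^{2} \cdot 22 + 77 = 47089 \cdot 22 + 77 = 1035958 + 77 = 1036035$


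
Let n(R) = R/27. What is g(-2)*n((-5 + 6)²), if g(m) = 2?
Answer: 2/27 ≈ 0.074074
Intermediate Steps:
n(R) = R/27 (n(R) = R*(1/27) = R/27)
g(-2)*n((-5 + 6)²) = 2*((-5 + 6)²/27) = 2*((1/27)*1²) = 2*((1/27)*1) = 2*(1/27) = 2/27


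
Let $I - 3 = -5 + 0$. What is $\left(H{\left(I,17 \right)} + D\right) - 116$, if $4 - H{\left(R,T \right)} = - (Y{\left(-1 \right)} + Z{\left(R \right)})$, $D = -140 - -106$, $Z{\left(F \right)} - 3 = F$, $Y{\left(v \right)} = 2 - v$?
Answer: $-142$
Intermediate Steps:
$Z{\left(F \right)} = 3 + F$
$D = -34$ ($D = -140 + 106 = -34$)
$I = -2$ ($I = 3 + \left(-5 + 0\right) = 3 - 5 = -2$)
$H{\left(R,T \right)} = 10 + R$ ($H{\left(R,T \right)} = 4 - - (\left(2 - -1\right) + \left(3 + R\right)) = 4 - - (\left(2 + 1\right) + \left(3 + R\right)) = 4 - - (3 + \left(3 + R\right)) = 4 - - (6 + R) = 4 - \left(-6 - R\right) = 4 + \left(6 + R\right) = 10 + R$)
$\left(H{\left(I,17 \right)} + D\right) - 116 = \left(\left(10 - 2\right) - 34\right) - 116 = \left(8 - 34\right) - 116 = -26 - 116 = -142$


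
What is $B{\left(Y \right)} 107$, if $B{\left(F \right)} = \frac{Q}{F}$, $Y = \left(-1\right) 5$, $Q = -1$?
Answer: $\frac{107}{5} \approx 21.4$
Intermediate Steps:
$Y = -5$
$B{\left(F \right)} = - \frac{1}{F}$
$B{\left(Y \right)} 107 = - \frac{1}{-5} \cdot 107 = \left(-1\right) \left(- \frac{1}{5}\right) 107 = \frac{1}{5} \cdot 107 = \frac{107}{5}$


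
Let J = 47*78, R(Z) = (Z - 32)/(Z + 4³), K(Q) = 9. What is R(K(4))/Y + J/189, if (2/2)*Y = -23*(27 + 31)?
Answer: 5174011/266742 ≈ 19.397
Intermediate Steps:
Y = -1334 (Y = -23*(27 + 31) = -23*58 = -1334)
R(Z) = (-32 + Z)/(64 + Z) (R(Z) = (-32 + Z)/(Z + 64) = (-32 + Z)/(64 + Z))
J = 3666
R(K(4))/Y + J/189 = ((-32 + 9)/(64 + 9))/(-1334) + 3666/189 = (-23/73)*(-1/1334) + 3666*(1/189) = ((1/73)*(-23))*(-1/1334) + 1222/63 = -23/73*(-1/1334) + 1222/63 = 1/4234 + 1222/63 = 5174011/266742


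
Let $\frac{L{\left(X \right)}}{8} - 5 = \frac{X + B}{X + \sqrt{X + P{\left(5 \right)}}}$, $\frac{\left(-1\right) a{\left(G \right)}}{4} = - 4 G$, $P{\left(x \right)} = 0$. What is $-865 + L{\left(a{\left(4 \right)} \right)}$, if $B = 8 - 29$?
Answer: $- \frac{7382}{9} \approx -820.22$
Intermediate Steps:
$a{\left(G \right)} = 16 G$ ($a{\left(G \right)} = - 4 \left(- 4 G\right) = 16 G$)
$B = -21$ ($B = 8 - 29 = -21$)
$L{\left(X \right)} = 40 + \frac{8 \left(-21 + X\right)}{X + \sqrt{X}}$ ($L{\left(X \right)} = 40 + 8 \frac{X - 21}{X + \sqrt{X + 0}} = 40 + 8 \frac{-21 + X}{X + \sqrt{X}} = 40 + \frac{8 \left(-21 + X\right)}{X + \sqrt{X}}$)
$-865 + L{\left(a{\left(4 \right)} \right)} = -865 + \frac{8 \left(-21 + 5 \sqrt{16 \cdot 4} + 6 \cdot 16 \cdot 4\right)}{16 \cdot 4 + \sqrt{16 \cdot 4}} = -865 + \frac{8 \left(-21 + 5 \sqrt{64} + 6 \cdot 64\right)}{64 + \sqrt{64}} = -865 + \frac{8 \left(-21 + 5 \cdot 8 + 384\right)}{64 + 8} = -865 + \frac{8 \left(-21 + 40 + 384\right)}{72} = -865 + 8 \cdot \frac{1}{72} \cdot 403 = -865 + \frac{403}{9} = - \frac{7382}{9}$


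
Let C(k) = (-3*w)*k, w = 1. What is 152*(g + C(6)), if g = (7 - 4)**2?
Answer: -1368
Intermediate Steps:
g = 9 (g = 3**2 = 9)
C(k) = -3*k (C(k) = (-3*1)*k = -3*k)
152*(g + C(6)) = 152*(9 - 3*6) = 152*(9 - 18) = 152*(-9) = -1368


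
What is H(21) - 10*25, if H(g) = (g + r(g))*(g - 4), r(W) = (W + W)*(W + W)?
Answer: 30095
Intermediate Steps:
r(W) = 4*W**2 (r(W) = (2*W)*(2*W) = 4*W**2)
H(g) = (-4 + g)*(g + 4*g**2) (H(g) = (g + 4*g**2)*(g - 4) = (g + 4*g**2)*(-4 + g) = (-4 + g)*(g + 4*g**2))
H(21) - 10*25 = 21*(-4 - 15*21 + 4*21**2) - 10*25 = 21*(-4 - 315 + 4*441) - 1*250 = 21*(-4 - 315 + 1764) - 250 = 21*1445 - 250 = 30345 - 250 = 30095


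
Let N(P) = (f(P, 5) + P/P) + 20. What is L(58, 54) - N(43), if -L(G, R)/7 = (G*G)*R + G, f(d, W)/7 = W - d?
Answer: -1271753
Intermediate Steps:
f(d, W) = -7*d + 7*W (f(d, W) = 7*(W - d) = -7*d + 7*W)
N(P) = 56 - 7*P (N(P) = ((-7*P + 7*5) + P/P) + 20 = ((-7*P + 35) + 1) + 20 = ((35 - 7*P) + 1) + 20 = (36 - 7*P) + 20 = 56 - 7*P)
L(G, R) = -7*G - 7*R*G² (L(G, R) = -7*((G*G)*R + G) = -7*(G²*R + G) = -7*(R*G² + G) = -7*(G + R*G²) = -7*G - 7*R*G²)
L(58, 54) - N(43) = -7*58*(1 + 58*54) - (56 - 7*43) = -7*58*(1 + 3132) - (56 - 301) = -7*58*3133 - 1*(-245) = -1271998 + 245 = -1271753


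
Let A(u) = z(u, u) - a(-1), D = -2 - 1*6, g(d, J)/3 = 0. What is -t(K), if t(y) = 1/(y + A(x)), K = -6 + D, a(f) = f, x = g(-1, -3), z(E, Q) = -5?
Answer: 1/18 ≈ 0.055556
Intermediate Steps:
g(d, J) = 0 (g(d, J) = 3*0 = 0)
x = 0
D = -8 (D = -2 - 6 = -8)
A(u) = -4 (A(u) = -5 - 1*(-1) = -5 + 1 = -4)
K = -14 (K = -6 - 8 = -14)
t(y) = 1/(-4 + y) (t(y) = 1/(y - 4) = 1/(-4 + y))
-t(K) = -1/(-4 - 14) = -1/(-18) = -1*(-1/18) = 1/18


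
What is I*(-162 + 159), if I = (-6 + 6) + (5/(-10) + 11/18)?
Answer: -⅓ ≈ -0.33333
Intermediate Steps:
I = ⅑ (I = 0 + (5*(-⅒) + 11*(1/18)) = 0 + (-½ + 11/18) = 0 + ⅑ = ⅑ ≈ 0.11111)
I*(-162 + 159) = (-162 + 159)/9 = (⅑)*(-3) = -⅓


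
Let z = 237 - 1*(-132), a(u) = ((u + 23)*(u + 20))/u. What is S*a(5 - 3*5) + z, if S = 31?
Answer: -34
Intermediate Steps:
a(u) = (20 + u)*(23 + u)/u (a(u) = ((23 + u)*(20 + u))/u = ((20 + u)*(23 + u))/u = (20 + u)*(23 + u)/u)
z = 369 (z = 237 + 132 = 369)
S*a(5 - 3*5) + z = 31*(43 + (5 - 3*5) + 460/(5 - 3*5)) + 369 = 31*(43 + (5 - 15) + 460/(5 - 15)) + 369 = 31*(43 - 10 + 460/(-10)) + 369 = 31*(43 - 10 + 460*(-⅒)) + 369 = 31*(43 - 10 - 46) + 369 = 31*(-13) + 369 = -403 + 369 = -34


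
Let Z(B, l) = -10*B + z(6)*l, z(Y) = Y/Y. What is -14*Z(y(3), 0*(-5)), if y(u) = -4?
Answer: -560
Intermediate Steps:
z(Y) = 1
Z(B, l) = l - 10*B (Z(B, l) = -10*B + 1*l = -10*B + l = l - 10*B)
-14*Z(y(3), 0*(-5)) = -14*(0*(-5) - 10*(-4)) = -14*(0 + 40) = -14*40 = -560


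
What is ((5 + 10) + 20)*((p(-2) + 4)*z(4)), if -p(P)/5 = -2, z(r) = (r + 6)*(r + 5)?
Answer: 44100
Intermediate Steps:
z(r) = (5 + r)*(6 + r) (z(r) = (6 + r)*(5 + r) = (5 + r)*(6 + r))
p(P) = 10 (p(P) = -5*(-2) = 10)
((5 + 10) + 20)*((p(-2) + 4)*z(4)) = ((5 + 10) + 20)*((10 + 4)*(30 + 4² + 11*4)) = (15 + 20)*(14*(30 + 16 + 44)) = 35*(14*90) = 35*1260 = 44100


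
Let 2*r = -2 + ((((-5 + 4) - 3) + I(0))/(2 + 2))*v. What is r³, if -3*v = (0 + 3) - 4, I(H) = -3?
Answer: -29791/13824 ≈ -2.1550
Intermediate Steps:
v = ⅓ (v = -((0 + 3) - 4)/3 = -(3 - 4)/3 = -⅓*(-1) = ⅓ ≈ 0.33333)
r = -31/24 (r = (-2 + ((((-5 + 4) - 3) - 3)/(2 + 2))*(⅓))/2 = (-2 + (((-1 - 3) - 3)/4)*(⅓))/2 = (-2 + ((-4 - 3)*(¼))*(⅓))/2 = (-2 - 7*¼*(⅓))/2 = (-2 - 7/4*⅓)/2 = (-2 - 7/12)/2 = (½)*(-31/12) = -31/24 ≈ -1.2917)
r³ = (-31/24)³ = -29791/13824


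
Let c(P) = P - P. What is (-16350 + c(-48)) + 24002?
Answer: 7652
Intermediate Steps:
c(P) = 0
(-16350 + c(-48)) + 24002 = (-16350 + 0) + 24002 = -16350 + 24002 = 7652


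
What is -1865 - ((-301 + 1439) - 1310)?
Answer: -1693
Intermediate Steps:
-1865 - ((-301 + 1439) - 1310) = -1865 - (1138 - 1310) = -1865 - 1*(-172) = -1865 + 172 = -1693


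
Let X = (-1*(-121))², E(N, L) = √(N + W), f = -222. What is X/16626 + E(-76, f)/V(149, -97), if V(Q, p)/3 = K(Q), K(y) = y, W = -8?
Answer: 14641/16626 + 2*I*√21/447 ≈ 0.88061 + 0.020504*I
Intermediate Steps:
E(N, L) = √(-8 + N) (E(N, L) = √(N - 8) = √(-8 + N))
V(Q, p) = 3*Q
X = 14641 (X = 121² = 14641)
X/16626 + E(-76, f)/V(149, -97) = 14641/16626 + √(-8 - 76)/((3*149)) = 14641*(1/16626) + √(-84)/447 = 14641/16626 + (2*I*√21)*(1/447) = 14641/16626 + 2*I*√21/447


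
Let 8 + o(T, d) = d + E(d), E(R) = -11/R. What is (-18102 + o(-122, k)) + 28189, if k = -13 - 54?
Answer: 670815/67 ≈ 10012.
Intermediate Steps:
k = -67
o(T, d) = -8 + d - 11/d (o(T, d) = -8 + (d - 11/d) = -8 + d - 11/d)
(-18102 + o(-122, k)) + 28189 = (-18102 + (-8 - 67 - 11/(-67))) + 28189 = (-18102 + (-8 - 67 - 11*(-1/67))) + 28189 = (-18102 + (-8 - 67 + 11/67)) + 28189 = (-18102 - 5014/67) + 28189 = -1217848/67 + 28189 = 670815/67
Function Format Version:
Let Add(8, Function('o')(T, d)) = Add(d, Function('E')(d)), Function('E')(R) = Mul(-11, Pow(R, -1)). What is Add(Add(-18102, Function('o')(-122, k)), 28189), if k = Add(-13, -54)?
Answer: Rational(670815, 67) ≈ 10012.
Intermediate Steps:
k = -67
Function('o')(T, d) = Add(-8, d, Mul(-11, Pow(d, -1))) (Function('o')(T, d) = Add(-8, Add(d, Mul(-11, Pow(d, -1)))) = Add(-8, d, Mul(-11, Pow(d, -1))))
Add(Add(-18102, Function('o')(-122, k)), 28189) = Add(Add(-18102, Add(-8, -67, Mul(-11, Pow(-67, -1)))), 28189) = Add(Add(-18102, Add(-8, -67, Mul(-11, Rational(-1, 67)))), 28189) = Add(Add(-18102, Add(-8, -67, Rational(11, 67))), 28189) = Add(Add(-18102, Rational(-5014, 67)), 28189) = Add(Rational(-1217848, 67), 28189) = Rational(670815, 67)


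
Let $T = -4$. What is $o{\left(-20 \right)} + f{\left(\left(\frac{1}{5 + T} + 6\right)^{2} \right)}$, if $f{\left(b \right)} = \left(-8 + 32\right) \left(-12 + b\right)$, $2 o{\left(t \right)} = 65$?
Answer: $\frac{1841}{2} \approx 920.5$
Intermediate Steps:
$o{\left(t \right)} = \frac{65}{2}$ ($o{\left(t \right)} = \frac{1}{2} \cdot 65 = \frac{65}{2}$)
$f{\left(b \right)} = -288 + 24 b$ ($f{\left(b \right)} = 24 \left(-12 + b\right) = -288 + 24 b$)
$o{\left(-20 \right)} + f{\left(\left(\frac{1}{5 + T} + 6\right)^{2} \right)} = \frac{65}{2} - \left(288 - 24 \left(\frac{1}{5 - 4} + 6\right)^{2}\right) = \frac{65}{2} - \left(288 - 24 \left(1^{-1} + 6\right)^{2}\right) = \frac{65}{2} - \left(288 - 24 \left(1 + 6\right)^{2}\right) = \frac{65}{2} - \left(288 - 24 \cdot 7^{2}\right) = \frac{65}{2} + \left(-288 + 24 \cdot 49\right) = \frac{65}{2} + \left(-288 + 1176\right) = \frac{65}{2} + 888 = \frac{1841}{2}$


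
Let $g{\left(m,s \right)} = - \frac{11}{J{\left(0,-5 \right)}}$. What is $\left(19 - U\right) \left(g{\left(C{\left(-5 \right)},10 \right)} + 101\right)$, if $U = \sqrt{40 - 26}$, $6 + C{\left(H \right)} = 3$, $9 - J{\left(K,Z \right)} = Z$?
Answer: $\frac{26657}{14} - \frac{1403 \sqrt{14}}{14} \approx 1529.1$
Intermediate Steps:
$J{\left(K,Z \right)} = 9 - Z$
$C{\left(H \right)} = -3$ ($C{\left(H \right)} = -6 + 3 = -3$)
$g{\left(m,s \right)} = - \frac{11}{14}$ ($g{\left(m,s \right)} = - \frac{11}{9 - -5} = - \frac{11}{9 + 5} = - \frac{11}{14}$)
$U = \sqrt{14} \approx 3.7417$
$\left(19 - U\right) \left(g{\left(C{\left(-5 \right)},10 \right)} + 101\right) = \left(19 - \sqrt{14}\right) \left(- \frac{11}{14} + 101\right) = \left(19 - \sqrt{14}\right) \frac{1403}{14} = \frac{26657}{14} - \frac{1403 \sqrt{14}}{14}$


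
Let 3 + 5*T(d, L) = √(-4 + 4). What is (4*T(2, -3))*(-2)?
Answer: 24/5 ≈ 4.8000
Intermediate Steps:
T(d, L) = -⅗ (T(d, L) = -⅗ + √(-4 + 4)/5 = -⅗ + √0/5 = -⅗ + (⅕)*0 = -⅗ + 0 = -⅗)
(4*T(2, -3))*(-2) = (4*(-⅗))*(-2) = -12/5*(-2) = 24/5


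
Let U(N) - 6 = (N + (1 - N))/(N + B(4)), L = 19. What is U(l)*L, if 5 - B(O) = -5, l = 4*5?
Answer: 3439/30 ≈ 114.63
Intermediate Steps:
l = 20
B(O) = 10 (B(O) = 5 - 1*(-5) = 5 + 5 = 10)
U(N) = 6 + 1/(10 + N) (U(N) = 6 + (N + (1 - N))/(N + 10) = 6 + 1/(10 + N))
U(l)*L = ((61 + 6*20)/(10 + 20))*19 = ((61 + 120)/30)*19 = ((1/30)*181)*19 = (181/30)*19 = 3439/30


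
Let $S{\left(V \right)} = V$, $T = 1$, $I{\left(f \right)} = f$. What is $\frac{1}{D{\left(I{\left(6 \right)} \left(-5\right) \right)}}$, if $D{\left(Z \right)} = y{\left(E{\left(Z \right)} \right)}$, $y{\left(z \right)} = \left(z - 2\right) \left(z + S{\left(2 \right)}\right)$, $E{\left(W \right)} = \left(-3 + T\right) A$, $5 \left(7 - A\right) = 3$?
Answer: $\frac{25}{3996} \approx 0.0062563$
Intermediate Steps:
$A = \frac{32}{5}$ ($A = 7 - \frac{3}{5} = \frac{32}{5} \approx 6.4$)
$E{\left(W \right)} = - \frac{64}{5}$ ($E{\left(W \right)} = \left(-3 + 1\right) \frac{32}{5} = \left(-2\right) \frac{32}{5} = - \frac{64}{5}$)
$y{\left(z \right)} = \left(-2 + z\right) \left(2 + z\right)$ ($y{\left(z \right)} = \left(z - 2\right) \left(z + 2\right) = \left(-2 + z\right) \left(2 + z\right)$)
$D{\left(Z \right)} = \frac{3996}{25}$ ($D{\left(Z \right)} = -4 + \left(- \frac{64}{5}\right)^{2} = -4 + \frac{4096}{25} = \frac{3996}{25}$)
$\frac{1}{D{\left(I{\left(6 \right)} \left(-5\right) \right)}} = \frac{1}{\frac{3996}{25}} = \frac{25}{3996}$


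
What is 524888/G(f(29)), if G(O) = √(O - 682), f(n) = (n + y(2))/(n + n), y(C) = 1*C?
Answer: -524888*I*√91698/7905 ≈ -20107.0*I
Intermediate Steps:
y(C) = C
f(n) = (2 + n)/(2*n) (f(n) = (n + 2)/(n + n) = (2 + n)/((2*n)) = (2 + n)*(1/(2*n)) = (2 + n)/(2*n))
G(O) = √(-682 + O)
524888/G(f(29)) = 524888/(√(-682 + (½)*(2 + 29)/29)) = 524888/(√(-682 + (½)*(1/29)*31)) = 524888/(√(-682 + 31/58)) = 524888/(√(-39525/58)) = 524888/((5*I*√91698/58)) = 524888*(-I*√91698/7905) = -524888*I*√91698/7905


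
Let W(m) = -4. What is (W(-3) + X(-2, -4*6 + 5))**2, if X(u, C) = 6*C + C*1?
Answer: 18769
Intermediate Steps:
X(u, C) = 7*C (X(u, C) = 6*C + C = 7*C)
(W(-3) + X(-2, -4*6 + 5))**2 = (-4 + 7*(-4*6 + 5))**2 = (-4 + 7*(-24 + 5))**2 = (-4 + 7*(-19))**2 = (-4 - 133)**2 = (-137)**2 = 18769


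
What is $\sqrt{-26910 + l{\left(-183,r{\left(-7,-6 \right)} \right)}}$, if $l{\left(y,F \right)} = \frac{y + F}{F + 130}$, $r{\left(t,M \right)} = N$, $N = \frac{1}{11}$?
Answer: $\frac{i \sqrt{6123125298}}{477} \approx 164.05 i$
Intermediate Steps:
$N = \frac{1}{11} \approx 0.090909$
$r{\left(t,M \right)} = \frac{1}{11}$
$l{\left(y,F \right)} = \frac{F + y}{130 + F}$
$\sqrt{-26910 + l{\left(-183,r{\left(-7,-6 \right)} \right)}} = \sqrt{-26910 + \frac{\frac{1}{11} - 183}{130 + \frac{1}{11}}} = \sqrt{-26910 + \frac{1}{\frac{1431}{11}} \left(- \frac{2012}{11}\right)} = \sqrt{-26910 + \frac{11}{1431} \left(- \frac{2012}{11}\right)} = \sqrt{-26910 - \frac{2012}{1431}} = \sqrt{- \frac{38510222}{1431}} = \frac{i \sqrt{6123125298}}{477}$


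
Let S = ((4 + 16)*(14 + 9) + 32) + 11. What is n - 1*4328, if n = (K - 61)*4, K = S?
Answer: -2560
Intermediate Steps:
S = 503 (S = (20*23 + 32) + 11 = (460 + 32) + 11 = 492 + 11 = 503)
K = 503
n = 1768 (n = (503 - 61)*4 = 442*4 = 1768)
n - 1*4328 = 1768 - 1*4328 = 1768 - 4328 = -2560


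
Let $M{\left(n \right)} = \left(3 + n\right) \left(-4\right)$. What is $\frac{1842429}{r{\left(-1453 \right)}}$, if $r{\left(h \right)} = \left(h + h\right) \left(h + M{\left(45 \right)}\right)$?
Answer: $\frac{1842429}{4780370} \approx 0.38542$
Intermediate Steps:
$M{\left(n \right)} = -12 - 4 n$
$r{\left(h \right)} = 2 h \left(-192 + h\right)$ ($r{\left(h \right)} = \left(h + h\right) \left(h - 192\right) = 2 h \left(h - 192\right) = 2 h \left(-192 + h\right)$)
$\frac{1842429}{r{\left(-1453 \right)}} = \frac{1842429}{2 \left(-1453\right) \left(-192 - 1453\right)} = \frac{1842429}{2 \left(-1453\right) \left(-1645\right)} = \frac{1842429}{4780370}$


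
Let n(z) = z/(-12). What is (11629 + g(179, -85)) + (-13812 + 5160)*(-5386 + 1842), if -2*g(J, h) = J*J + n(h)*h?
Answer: 735806341/24 ≈ 3.0659e+7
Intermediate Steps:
n(z) = -z/12 (n(z) = z*(-1/12) = -z/12)
g(J, h) = -J²/2 + h²/24 (g(J, h) = -(J*J + (-h/12)*h)/2 = -(J² - h²/12)/2 = -J²/2 + h²/24)
(11629 + g(179, -85)) + (-13812 + 5160)*(-5386 + 1842) = (11629 + (-½*179² + (1/24)*(-85)²)) + (-13812 + 5160)*(-5386 + 1842) = (11629 + (-½*32041 + (1/24)*7225)) - 8652*(-3544) = (11629 + (-32041/2 + 7225/24)) + 30662688 = (11629 - 377267/24) + 30662688 = -98171/24 + 30662688 = 735806341/24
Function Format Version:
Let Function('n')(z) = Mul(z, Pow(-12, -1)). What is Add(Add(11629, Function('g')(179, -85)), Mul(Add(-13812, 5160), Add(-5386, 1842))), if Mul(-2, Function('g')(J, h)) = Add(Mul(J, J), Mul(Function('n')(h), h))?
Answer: Rational(735806341, 24) ≈ 3.0659e+7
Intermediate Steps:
Function('n')(z) = Mul(Rational(-1, 12), z) (Function('n')(z) = Mul(z, Rational(-1, 12)) = Mul(Rational(-1, 12), z))
Function('g')(J, h) = Add(Mul(Rational(-1, 2), Pow(J, 2)), Mul(Rational(1, 24), Pow(h, 2))) (Function('g')(J, h) = Mul(Rational(-1, 2), Add(Mul(J, J), Mul(Mul(Rational(-1, 12), h), h))) = Mul(Rational(-1, 2), Add(Pow(J, 2), Mul(Rational(-1, 12), Pow(h, 2)))) = Add(Mul(Rational(-1, 2), Pow(J, 2)), Mul(Rational(1, 24), Pow(h, 2))))
Add(Add(11629, Function('g')(179, -85)), Mul(Add(-13812, 5160), Add(-5386, 1842))) = Add(Add(11629, Add(Mul(Rational(-1, 2), Pow(179, 2)), Mul(Rational(1, 24), Pow(-85, 2)))), Mul(Add(-13812, 5160), Add(-5386, 1842))) = Add(Add(11629, Add(Mul(Rational(-1, 2), 32041), Mul(Rational(1, 24), 7225))), Mul(-8652, -3544)) = Add(Add(11629, Add(Rational(-32041, 2), Rational(7225, 24))), 30662688) = Add(Add(11629, Rational(-377267, 24)), 30662688) = Add(Rational(-98171, 24), 30662688) = Rational(735806341, 24)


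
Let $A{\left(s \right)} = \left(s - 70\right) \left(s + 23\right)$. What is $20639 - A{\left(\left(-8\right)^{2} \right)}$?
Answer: $21161$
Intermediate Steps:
$A{\left(s \right)} = \left(-70 + s\right) \left(23 + s\right)$
$20639 - A{\left(\left(-8\right)^{2} \right)} = 20639 - \left(-1610 + \left(\left(-8\right)^{2}\right)^{2} - 47 \left(-8\right)^{2}\right) = 20639 - \left(-1610 + 64^{2} - 3008\right) = 20639 - \left(-1610 + 4096 - 3008\right) = 20639 - -522 = 20639 + 522 = 21161$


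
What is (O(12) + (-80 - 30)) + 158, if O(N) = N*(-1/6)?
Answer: 46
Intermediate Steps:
O(N) = -N/6 (O(N) = N*(-1*1/6) = N*(-1/6) = -N/6)
(O(12) + (-80 - 30)) + 158 = (-1/6*12 + (-80 - 30)) + 158 = (-2 - 110) + 158 = -112 + 158 = 46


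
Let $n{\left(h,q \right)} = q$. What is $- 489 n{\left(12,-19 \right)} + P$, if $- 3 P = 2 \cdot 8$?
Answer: $\frac{27857}{3} \approx 9285.7$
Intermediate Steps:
$P = - \frac{16}{3}$ ($P = - \frac{2 \cdot 8}{3} = \left(- \frac{1}{3}\right) 16 = - \frac{16}{3} \approx -5.3333$)
$- 489 n{\left(12,-19 \right)} + P = \left(-489\right) \left(-19\right) - \frac{16}{3} = 9291 - \frac{16}{3} = \frac{27857}{3}$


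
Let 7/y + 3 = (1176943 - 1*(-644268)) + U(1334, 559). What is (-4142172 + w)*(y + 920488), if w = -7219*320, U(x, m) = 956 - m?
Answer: -10818913829946542244/1821605 ≈ -5.9392e+12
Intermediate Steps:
w = -2310080
y = 7/1821605 (y = 7/(-3 + ((1176943 - 1*(-644268)) + (956 - 1*559))) = 7/(-3 + ((1176943 + 644268) + (956 - 559))) = 7/(-3 + (1821211 + 397)) = 7/(-3 + 1821608) = 7/1821605 ≈ 3.8428e-6)
(-4142172 + w)*(y + 920488) = (-4142172 - 2310080)*(7/1821605 + 920488) = -6452252*1676765543247/1821605 = -10818913829946542244/1821605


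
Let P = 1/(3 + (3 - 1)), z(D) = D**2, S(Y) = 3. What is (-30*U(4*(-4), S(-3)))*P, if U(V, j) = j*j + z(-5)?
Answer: -204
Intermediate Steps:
U(V, j) = 25 + j**2 (U(V, j) = j*j + (-5)**2 = j**2 + 25 = 25 + j**2)
P = 1/5 (P = 1/(3 + 2) = 1/5 ≈ 0.20000)
(-30*U(4*(-4), S(-3)))*P = -30*(25 + 3**2)*(1/5) = -30*(25 + 9)*(1/5) = -30*34*(1/5) = -1020*1/5 = -204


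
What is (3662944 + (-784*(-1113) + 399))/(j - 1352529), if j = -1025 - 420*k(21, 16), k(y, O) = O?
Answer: -4535935/1360274 ≈ -3.3346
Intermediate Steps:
j = -7745 (j = -1025 - 420*16 = -1025 - 6720 = -7745)
(3662944 + (-784*(-1113) + 399))/(j - 1352529) = (3662944 + (-784*(-1113) + 399))/(-7745 - 1352529) = (3662944 + (872592 + 399))/(-1360274) = (3662944 + 872991)*(-1/1360274) = 4535935*(-1/1360274) = -4535935/1360274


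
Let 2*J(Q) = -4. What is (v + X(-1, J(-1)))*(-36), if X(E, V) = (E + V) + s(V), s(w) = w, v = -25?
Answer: 1080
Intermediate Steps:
J(Q) = -2 (J(Q) = (½)*(-4) = -2)
X(E, V) = E + 2*V (X(E, V) = (E + V) + V = E + 2*V)
(v + X(-1, J(-1)))*(-36) = (-25 + (-1 + 2*(-2)))*(-36) = (-25 + (-1 - 4))*(-36) = (-25 - 5)*(-36) = -30*(-36) = 1080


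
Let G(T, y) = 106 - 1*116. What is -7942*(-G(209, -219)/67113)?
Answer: -79420/67113 ≈ -1.1834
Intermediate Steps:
G(T, y) = -10 (G(T, y) = 106 - 116 = -10)
-7942*(-G(209, -219)/67113) = -7942/((-67113/(-10))) = -7942/((-67113*(-⅒))) = -7942/67113/10 = -7942*10/67113 = -79420/67113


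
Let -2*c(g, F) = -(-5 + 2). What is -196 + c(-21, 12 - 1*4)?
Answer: -395/2 ≈ -197.50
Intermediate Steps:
c(g, F) = -3/2 (c(g, F) = -(-1)*(-5 + 2)/2 = -(-1)*(-3)/2 = -1/2*3 = -3/2)
-196 + c(-21, 12 - 1*4) = -196 - 3/2 = -395/2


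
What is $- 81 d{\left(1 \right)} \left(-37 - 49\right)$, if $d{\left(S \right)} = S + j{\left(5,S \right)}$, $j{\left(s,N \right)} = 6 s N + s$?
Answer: $250776$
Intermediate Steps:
$j{\left(s,N \right)} = s + 6 N s$ ($j{\left(s,N \right)} = 6 N s + s = s + 6 N s$)
$d{\left(S \right)} = 5 + 31 S$ ($d{\left(S \right)} = S + 5 \left(1 + 6 S\right) = S + \left(5 + 30 S\right) = 5 + 31 S$)
$- 81 d{\left(1 \right)} \left(-37 - 49\right) = - 81 \left(5 + 31 \cdot 1\right) \left(-37 - 49\right) = - 81 \left(5 + 31\right) \left(-37 - 49\right) = \left(-81\right) 36 \left(-86\right) = \left(-2916\right) \left(-86\right) = 250776$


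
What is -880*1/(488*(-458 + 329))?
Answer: 110/7869 ≈ 0.013979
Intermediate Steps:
-880*1/(488*(-458 + 329)) = -880/(488*(-129)) = -880/(-62952) = -880*(-1/62952) = 110/7869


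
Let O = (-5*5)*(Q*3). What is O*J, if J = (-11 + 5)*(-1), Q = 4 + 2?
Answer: -2700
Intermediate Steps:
Q = 6
O = -450 (O = (-5*5)*(6*3) = -25*18 = -450)
J = 6 (J = -6*(-1) = 6)
O*J = -450*6 = -2700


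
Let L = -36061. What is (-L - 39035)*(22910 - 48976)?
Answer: 77520284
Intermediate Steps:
(-L - 39035)*(22910 - 48976) = (-1*(-36061) - 39035)*(22910 - 48976) = (36061 - 39035)*(-26066) = -2974*(-26066) = 77520284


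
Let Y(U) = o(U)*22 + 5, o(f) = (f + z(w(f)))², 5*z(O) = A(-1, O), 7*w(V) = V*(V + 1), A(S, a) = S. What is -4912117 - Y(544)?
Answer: -285448192/25 ≈ -1.1418e+7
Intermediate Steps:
w(V) = V*(1 + V)/7 (w(V) = (V*(V + 1))/7 = (V*(1 + V))/7 = V*(1 + V)/7)
z(O) = -⅕ (z(O) = (⅕)*(-1) = -⅕)
o(f) = (-⅕ + f)² (o(f) = (f - ⅕)² = (-⅕ + f)²)
Y(U) = 5 + 22*(-1 + 5*U)²/25 (Y(U) = ((-1 + 5*U)²/25)*22 + 5 = 22*(-1 + 5*U)²/25 + 5 = 5 + 22*(-1 + 5*U)²/25)
-4912117 - Y(544) = -4912117 - (5 + 22*(-1 + 5*544)²/25) = -4912117 - (5 + 22*(-1 + 2720)²/25) = -4912117 - (5 + (22/25)*2719²) = -4912117 - (5 + (22/25)*7392961) = -4912117 - (5 + 162645142/25) = -4912117 - 1*162645267/25 = -4912117 - 162645267/25 = -285448192/25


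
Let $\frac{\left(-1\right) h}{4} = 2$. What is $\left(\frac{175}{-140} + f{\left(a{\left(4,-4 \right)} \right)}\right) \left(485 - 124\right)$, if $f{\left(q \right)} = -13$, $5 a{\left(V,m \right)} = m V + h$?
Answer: $- \frac{20577}{4} \approx -5144.3$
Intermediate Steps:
$h = -8$ ($h = \left(-4\right) 2 = -8$)
$a{\left(V,m \right)} = - \frac{8}{5} + \frac{V m}{5}$ ($a{\left(V,m \right)} = \frac{m V - 8}{5} = \frac{V m - 8}{5} = \frac{-8 + V m}{5} = - \frac{8}{5} + \frac{V m}{5}$)
$\left(\frac{175}{-140} + f{\left(a{\left(4,-4 \right)} \right)}\right) \left(485 - 124\right) = \left(\frac{175}{-140} - 13\right) \left(485 - 124\right) = \left(175 \left(- \frac{1}{140}\right) - 13\right) 361 = \left(- \frac{5}{4} - 13\right) 361 = \left(- \frac{57}{4}\right) 361 = - \frac{20577}{4}$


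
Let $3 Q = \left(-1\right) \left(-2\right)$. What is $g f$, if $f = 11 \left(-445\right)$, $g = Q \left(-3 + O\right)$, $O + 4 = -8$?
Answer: $48950$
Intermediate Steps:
$O = -12$ ($O = -4 - 8 = -12$)
$Q = \frac{2}{3}$ ($Q = \frac{\left(-1\right) \left(-2\right)}{3} = \frac{1}{3} \cdot 2 = \frac{2}{3} \approx 0.66667$)
$g = -10$ ($g = \frac{2 \left(-3 - 12\right)}{3} = \frac{2}{3} \left(-15\right) = -10$)
$f = -4895$
$g f = \left(-10\right) \left(-4895\right) = 48950$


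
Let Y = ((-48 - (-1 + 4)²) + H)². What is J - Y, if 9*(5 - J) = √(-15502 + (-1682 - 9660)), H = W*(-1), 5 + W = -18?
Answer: -1151 - 2*I*√6711/9 ≈ -1151.0 - 18.205*I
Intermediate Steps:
W = -23 (W = -5 - 18 = -23)
H = 23 (H = -23*(-1) = 23)
J = 5 - 2*I*√6711/9 (J = 5 - √(-15502 + (-1682 - 9660))/9 = 5 - √(-15502 - 11342)/9 = 5 - 2*I*√6711/9 ≈ 5.0 - 18.205*I)
Y = 1156 (Y = ((-48 - (-1 + 4)²) + 23)² = ((-48 - 1*3²) + 23)² = ((-48 - 1*9) + 23)² = ((-48 - 9) + 23)² = (-57 + 23)² = (-34)² = 1156)
J - Y = (5 - 2*I*√6711/9) - 1*1156 = (5 - 2*I*√6711/9) - 1156 = -1151 - 2*I*√6711/9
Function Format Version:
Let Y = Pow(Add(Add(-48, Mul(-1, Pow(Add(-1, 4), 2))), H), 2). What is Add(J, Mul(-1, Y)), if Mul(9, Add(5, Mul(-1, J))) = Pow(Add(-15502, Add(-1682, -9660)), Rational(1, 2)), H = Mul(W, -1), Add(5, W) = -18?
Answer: Add(-1151, Mul(Rational(-2, 9), I, Pow(6711, Rational(1, 2)))) ≈ Add(-1151.0, Mul(-18.205, I))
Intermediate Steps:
W = -23 (W = Add(-5, -18) = -23)
H = 23 (H = Mul(-23, -1) = 23)
J = Add(5, Mul(Rational(-2, 9), I, Pow(6711, Rational(1, 2)))) (J = Add(5, Mul(Rational(-1, 9), Pow(Add(-15502, Add(-1682, -9660)), Rational(1, 2)))) = Add(5, Mul(Rational(-1, 9), Pow(Add(-15502, -11342), Rational(1, 2)))) = Add(5, Mul(Rational(-1, 9), Pow(-26844, Rational(1, 2)))) = Add(5, Mul(Rational(-1, 9), Mul(2, I, Pow(6711, Rational(1, 2))))) = Add(5, Mul(Rational(-2, 9), I, Pow(6711, Rational(1, 2)))) ≈ Add(5.0000, Mul(-18.205, I)))
Y = 1156 (Y = Pow(Add(Add(-48, Mul(-1, Pow(Add(-1, 4), 2))), 23), 2) = Pow(Add(Add(-48, Mul(-1, Pow(3, 2))), 23), 2) = Pow(Add(Add(-48, Mul(-1, 9)), 23), 2) = Pow(Add(Add(-48, -9), 23), 2) = Pow(Add(-57, 23), 2) = Pow(-34, 2) = 1156)
Add(J, Mul(-1, Y)) = Add(Add(5, Mul(Rational(-2, 9), I, Pow(6711, Rational(1, 2)))), Mul(-1, 1156)) = Add(Add(5, Mul(Rational(-2, 9), I, Pow(6711, Rational(1, 2)))), -1156) = Add(-1151, Mul(Rational(-2, 9), I, Pow(6711, Rational(1, 2))))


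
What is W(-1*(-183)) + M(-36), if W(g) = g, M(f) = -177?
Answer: 6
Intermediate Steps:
W(-1*(-183)) + M(-36) = -1*(-183) - 177 = 183 - 177 = 6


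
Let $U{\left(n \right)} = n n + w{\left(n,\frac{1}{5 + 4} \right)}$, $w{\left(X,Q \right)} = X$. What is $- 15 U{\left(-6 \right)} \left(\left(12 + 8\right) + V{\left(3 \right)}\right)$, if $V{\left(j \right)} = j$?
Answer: $-10350$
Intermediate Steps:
$U{\left(n \right)} = n + n^{2}$ ($U{\left(n \right)} = n n + n = n^{2} + n = n + n^{2}$)
$- 15 U{\left(-6 \right)} \left(\left(12 + 8\right) + V{\left(3 \right)}\right) = - 15 \left(- 6 \left(1 - 6\right)\right) \left(\left(12 + 8\right) + 3\right) = - 15 \left(\left(-6\right) \left(-5\right)\right) \left(20 + 3\right) = \left(-15\right) 30 \cdot 23 = \left(-450\right) 23 = -10350$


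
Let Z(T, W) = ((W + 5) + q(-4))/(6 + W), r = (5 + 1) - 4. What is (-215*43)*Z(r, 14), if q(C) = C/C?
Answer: -9245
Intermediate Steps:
q(C) = 1
r = 2 (r = 6 - 4 = 2)
Z(T, W) = 1 (Z(T, W) = ((W + 5) + 1)/(6 + W) = ((5 + W) + 1)/(6 + W) = (6 + W)/(6 + W) = 1)
(-215*43)*Z(r, 14) = -215*43*1 = -9245*1 = -9245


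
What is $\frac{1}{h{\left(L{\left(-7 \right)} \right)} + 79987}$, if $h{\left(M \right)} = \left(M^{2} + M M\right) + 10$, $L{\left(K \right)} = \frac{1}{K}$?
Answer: $\frac{49}{3919855} \approx 1.25 \cdot 10^{-5}$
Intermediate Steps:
$h{\left(M \right)} = 10 + 2 M^{2}$ ($h{\left(M \right)} = \left(M^{2} + M^{2}\right) + 10 = 2 M^{2} + 10 = 10 + 2 M^{2}$)
$\frac{1}{h{\left(L{\left(-7 \right)} \right)} + 79987} = \frac{1}{\left(10 + 2 \left(\frac{1}{-7}\right)^{2}\right) + 79987} = \frac{1}{\left(10 + 2 \left(- \frac{1}{7}\right)^{2}\right) + 79987} = \frac{1}{\left(10 + 2 \cdot \frac{1}{49}\right) + 79987} = \frac{1}{\left(10 + \frac{2}{49}\right) + 79987} = \frac{1}{\frac{492}{49} + 79987} = \frac{1}{\frac{3919855}{49}} = \frac{49}{3919855}$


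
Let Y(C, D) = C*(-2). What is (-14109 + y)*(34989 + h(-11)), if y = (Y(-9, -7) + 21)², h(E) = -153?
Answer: -438515568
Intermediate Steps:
Y(C, D) = -2*C
y = 1521 (y = (-2*(-9) + 21)² = (18 + 21)² = 39² = 1521)
(-14109 + y)*(34989 + h(-11)) = (-14109 + 1521)*(34989 - 153) = -12588*34836 = -438515568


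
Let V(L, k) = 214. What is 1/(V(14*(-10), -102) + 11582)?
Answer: 1/11796 ≈ 8.4774e-5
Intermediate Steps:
1/(V(14*(-10), -102) + 11582) = 1/(214 + 11582) = 1/11796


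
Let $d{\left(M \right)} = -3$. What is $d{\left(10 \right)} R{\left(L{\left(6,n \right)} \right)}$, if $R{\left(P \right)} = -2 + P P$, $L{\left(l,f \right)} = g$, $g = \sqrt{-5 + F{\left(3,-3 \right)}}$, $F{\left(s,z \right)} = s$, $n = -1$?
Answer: $12$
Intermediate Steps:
$g = i \sqrt{2}$ ($g = \sqrt{-5 + 3} = \sqrt{-2} = i \sqrt{2} \approx 1.4142 i$)
$L{\left(l,f \right)} = i \sqrt{2}$
$R{\left(P \right)} = -2 + P^{2}$
$d{\left(10 \right)} R{\left(L{\left(6,n \right)} \right)} = - 3 \left(-2 + \left(i \sqrt{2}\right)^{2}\right) = - 3 \left(-2 - 2\right) = \left(-3\right) \left(-4\right) = 12$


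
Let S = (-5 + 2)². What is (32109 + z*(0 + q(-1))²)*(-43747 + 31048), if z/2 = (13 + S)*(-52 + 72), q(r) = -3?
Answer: -508328271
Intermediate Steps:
S = 9 (S = (-3)² = 9)
z = 880 (z = 2*((13 + 9)*(-52 + 72)) = 2*(22*20) = 2*440 = 880)
(32109 + z*(0 + q(-1))²)*(-43747 + 31048) = (32109 + 880*(0 - 3)²)*(-43747 + 31048) = (32109 + 880*(-3)²)*(-12699) = (32109 + 880*9)*(-12699) = (32109 + 7920)*(-12699) = 40029*(-12699) = -508328271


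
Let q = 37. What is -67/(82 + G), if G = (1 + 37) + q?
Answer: -67/157 ≈ -0.42675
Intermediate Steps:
G = 75 (G = (1 + 37) + 37 = 38 + 37 = 75)
-67/(82 + G) = -67/(82 + 75) = -67/157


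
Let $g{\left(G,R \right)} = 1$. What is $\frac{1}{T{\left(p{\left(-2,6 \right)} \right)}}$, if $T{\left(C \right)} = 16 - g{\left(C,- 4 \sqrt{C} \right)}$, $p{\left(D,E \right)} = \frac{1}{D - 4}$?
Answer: $\frac{1}{15} \approx 0.066667$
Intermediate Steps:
$p{\left(D,E \right)} = \frac{1}{-4 + D}$
$T{\left(C \right)} = 15$ ($T{\left(C \right)} = 16 - 1 = 15$)
$\frac{1}{T{\left(p{\left(-2,6 \right)} \right)}} = \frac{1}{15}$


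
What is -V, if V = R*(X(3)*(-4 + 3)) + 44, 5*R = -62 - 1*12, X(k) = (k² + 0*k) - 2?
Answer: -738/5 ≈ -147.60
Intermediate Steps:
X(k) = -2 + k² (X(k) = (k² + 0) - 2 = k² - 2 = -2 + k²)
R = -74/5 (R = (-62 - 1*12)/5 = (-62 - 12)/5 = (⅕)*(-74) = -74/5 ≈ -14.800)
V = 738/5 (V = -74*(-2 + 3²)*(-4 + 3)/5 + 44 = -74*(-2 + 9)*(-1)/5 + 44 = -518*(-1)/5 + 44 = -74/5*(-7) + 44 = 518/5 + 44 = 738/5 ≈ 147.60)
-V = -1*738/5 = -738/5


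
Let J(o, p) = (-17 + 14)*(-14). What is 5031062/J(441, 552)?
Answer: 2515531/21 ≈ 1.1979e+5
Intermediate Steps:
J(o, p) = 42 (J(o, p) = -3*(-14) = 42)
5031062/J(441, 552) = 5031062/42 = 5031062*(1/42) = 2515531/21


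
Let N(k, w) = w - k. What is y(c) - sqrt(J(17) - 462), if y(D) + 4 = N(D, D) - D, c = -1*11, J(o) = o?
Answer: 7 - I*sqrt(445) ≈ 7.0 - 21.095*I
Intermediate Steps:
c = -11
y(D) = -4 - D (y(D) = -4 + ((D - D) - D) = -4 + (0 - D) = -4 - D)
y(c) - sqrt(J(17) - 462) = (-4 - 1*(-11)) - sqrt(17 - 462) = (-4 + 11) - sqrt(-445) = 7 - I*sqrt(445)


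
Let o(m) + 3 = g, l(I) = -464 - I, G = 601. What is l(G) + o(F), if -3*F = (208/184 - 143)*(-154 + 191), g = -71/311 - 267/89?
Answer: -333152/311 ≈ -1071.2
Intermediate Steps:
g = -1004/311 (g = -71*1/311 - 267*1/89 = -71/311 - 3 = -1004/311 ≈ -3.2283)
F = 120731/69 (F = -(208/184 - 143)*(-154 + 191)/3 = -(208*(1/184) - 143)*37/3 = -(26/23 - 143)*37/3 = -(-3263)*37/69 = -⅓*(-120731/23) = 120731/69 ≈ 1749.7)
o(m) = -1937/311 (o(m) = -3 - 1004/311 = -1937/311)
l(G) + o(F) = (-464 - 1*601) - 1937/311 = (-464 - 601) - 1937/311 = -1065 - 1937/311 = -333152/311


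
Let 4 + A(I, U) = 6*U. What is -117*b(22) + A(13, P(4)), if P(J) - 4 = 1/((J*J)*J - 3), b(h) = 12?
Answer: -84418/61 ≈ -1383.9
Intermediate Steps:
P(J) = 4 + 1/(-3 + J³) (P(J) = 4 + 1/((J*J)*J - 3) = 4 + 1/(J²*J - 3) = 4 + 1/(J³ - 3) = 4 + 1/(-3 + J³))
A(I, U) = -4 + 6*U
-117*b(22) + A(13, P(4)) = -117*12 + (-4 + 6*((-11 + 4*4³)/(-3 + 4³))) = -1404 + (-4 + 6*((-11 + 4*64)/(-3 + 64))) = -1404 + (-4 + 6*((-11 + 256)/61)) = -1404 + (-4 + 6*((1/61)*245)) = -1404 + (-4 + 6*(245/61)) = -1404 + (-4 + 1470/61) = -1404 + 1226/61 = -84418/61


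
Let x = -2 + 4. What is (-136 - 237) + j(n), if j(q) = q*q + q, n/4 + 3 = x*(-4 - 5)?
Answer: 6599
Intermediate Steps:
x = 2
n = -84 (n = -12 + 4*(2*(-4 - 5)) = -12 + 4*(2*(-9)) = -12 + 4*(-18) = -12 - 72 = -84)
j(q) = q + q² (j(q) = q² + q = q + q²)
(-136 - 237) + j(n) = (-136 - 237) - 84*(1 - 84) = -373 - 84*(-83) = -373 + 6972 = 6599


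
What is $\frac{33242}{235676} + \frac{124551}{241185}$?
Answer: $\frac{889789363}{1353369430} \approx 0.65746$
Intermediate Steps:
$\frac{33242}{235676} + \frac{124551}{241185} = 33242 \cdot \frac{1}{235676} + 124551 \cdot \frac{1}{241185} = \frac{16621}{117838} + \frac{5931}{11485} = \frac{889789363}{1353369430}$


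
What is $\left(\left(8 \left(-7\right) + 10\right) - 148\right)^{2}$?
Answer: $37636$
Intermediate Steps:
$\left(\left(8 \left(-7\right) + 10\right) - 148\right)^{2} = \left(\left(-56 + 10\right) - 148\right)^{2} = \left(-46 - 148\right)^{2} = \left(-194\right)^{2} = 37636$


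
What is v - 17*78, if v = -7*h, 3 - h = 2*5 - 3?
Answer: -1298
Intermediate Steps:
h = -4 (h = 3 - (2*5 - 3) = 3 - (10 - 3) = 3 - 1*7 = 3 - 7 = -4)
v = 28 (v = -7*(-4) = 28)
v - 17*78 = 28 - 17*78 = 28 - 1326 = -1298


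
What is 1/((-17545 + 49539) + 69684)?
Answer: 1/101678 ≈ 9.8350e-6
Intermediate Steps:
1/((-17545 + 49539) + 69684) = 1/(31994 + 69684) = 1/101678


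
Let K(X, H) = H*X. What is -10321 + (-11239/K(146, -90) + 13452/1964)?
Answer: -66538700371/6451740 ≈ -10313.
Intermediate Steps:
-10321 + (-11239/K(146, -90) + 13452/1964) = -10321 + (-11239/((-90*146)) + 13452/1964) = -10321 + (-11239/(-13140) + 13452*(1/1964)) = -10321 + (-11239*(-1/13140) + 3363/491) = -10321 + (11239/13140 + 3363/491) = -10321 + 49708169/6451740 = -66538700371/6451740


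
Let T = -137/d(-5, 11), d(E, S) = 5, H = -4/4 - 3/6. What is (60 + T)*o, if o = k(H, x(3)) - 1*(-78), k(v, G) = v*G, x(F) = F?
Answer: 23961/10 ≈ 2396.1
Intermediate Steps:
H = -3/2 (H = -4*¼ - 3*⅙ = -1 - ½ = -3/2 ≈ -1.5000)
k(v, G) = G*v
T = -137/5 ≈ -27.400
o = 147/2 (o = 3*(-3/2) - 1*(-78) = -9/2 + 78 = 147/2 ≈ 73.500)
(60 + T)*o = (60 - 137/5)*(147/2) = (163/5)*(147/2) = 23961/10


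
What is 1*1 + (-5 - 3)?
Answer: -7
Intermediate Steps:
1*1 + (-5 - 3) = 1 - 8 = -7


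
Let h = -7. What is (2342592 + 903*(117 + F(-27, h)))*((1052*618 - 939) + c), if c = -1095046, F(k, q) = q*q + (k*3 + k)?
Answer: -1067793196134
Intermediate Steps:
F(k, q) = q² + 4*k (F(k, q) = q² + (3*k + k) = q² + 4*k)
(2342592 + 903*(117 + F(-27, h)))*((1052*618 - 939) + c) = (2342592 + 903*(117 + ((-7)² + 4*(-27))))*((1052*618 - 939) - 1095046) = (2342592 + 903*(117 + (49 - 108)))*((650136 - 939) - 1095046) = (2342592 + 903*(117 - 59))*(649197 - 1095046) = (2342592 + 903*58)*(-445849) = (2342592 + 52374)*(-445849) = 2394966*(-445849) = -1067793196134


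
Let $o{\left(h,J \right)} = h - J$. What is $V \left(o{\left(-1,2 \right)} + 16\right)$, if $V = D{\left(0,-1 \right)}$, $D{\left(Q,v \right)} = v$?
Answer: $-13$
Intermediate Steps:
$V = -1$
$V \left(o{\left(-1,2 \right)} + 16\right) = - (\left(-1 - 2\right) + 16) = - (-3 + 16) = \left(-1\right) 13 = -13$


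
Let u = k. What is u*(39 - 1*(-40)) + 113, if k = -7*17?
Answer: -9288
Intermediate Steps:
k = -119
u = -119
u*(39 - 1*(-40)) + 113 = -119*(39 - 1*(-40)) + 113 = -119*(39 + 40) + 113 = -119*79 + 113 = -9401 + 113 = -9288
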